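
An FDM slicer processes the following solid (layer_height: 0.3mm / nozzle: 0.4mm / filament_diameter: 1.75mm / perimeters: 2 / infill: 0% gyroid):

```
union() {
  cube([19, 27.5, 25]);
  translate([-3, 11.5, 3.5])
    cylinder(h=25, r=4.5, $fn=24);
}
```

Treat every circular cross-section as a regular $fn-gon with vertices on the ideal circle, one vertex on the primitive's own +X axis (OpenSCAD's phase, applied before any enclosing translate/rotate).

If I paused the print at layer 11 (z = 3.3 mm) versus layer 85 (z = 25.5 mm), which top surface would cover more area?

Layer 11 (z = 3.3): the cube (footprint 19×27.5) is included at this height (area 522.50 mm²); the cylinder at (-3, 11.5) is not intersected at this z (z outside [3.5, 28.5]); Merging all regions: only the 19×27.5 cube is present, so the union is just that shape — area = 522.50 mm². So its area = 522.50 mm². Layer 85 (z = 25.5): the cube does not reach this height (z outside [0, 25]); the r=4.5 cylinder at (-3, 11.5) contributes a regular 24-gon of circumradius 4.5 (area = (24/2)·4.500²·sin(360°/24) = 62.89 mm²); Combining (union): only the r=4.5 cylinder at (-3, 11.5) is present, so the union is just that shape — area = 62.89 mm². So its area = 62.89 mm². Layer 11 is larger (522.50 vs 62.89 mm²).

layer 11 (z = 3.3 mm)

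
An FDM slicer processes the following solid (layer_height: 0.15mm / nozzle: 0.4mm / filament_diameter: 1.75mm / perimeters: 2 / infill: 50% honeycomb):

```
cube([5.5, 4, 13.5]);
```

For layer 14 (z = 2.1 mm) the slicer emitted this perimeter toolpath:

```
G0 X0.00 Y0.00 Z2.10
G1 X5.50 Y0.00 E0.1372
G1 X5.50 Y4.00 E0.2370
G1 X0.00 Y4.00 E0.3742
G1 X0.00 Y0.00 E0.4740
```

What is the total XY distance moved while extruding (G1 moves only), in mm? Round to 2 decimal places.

19.00 mm

Sum the Euclidean lengths of each G1 segment: total = 19.00 mm.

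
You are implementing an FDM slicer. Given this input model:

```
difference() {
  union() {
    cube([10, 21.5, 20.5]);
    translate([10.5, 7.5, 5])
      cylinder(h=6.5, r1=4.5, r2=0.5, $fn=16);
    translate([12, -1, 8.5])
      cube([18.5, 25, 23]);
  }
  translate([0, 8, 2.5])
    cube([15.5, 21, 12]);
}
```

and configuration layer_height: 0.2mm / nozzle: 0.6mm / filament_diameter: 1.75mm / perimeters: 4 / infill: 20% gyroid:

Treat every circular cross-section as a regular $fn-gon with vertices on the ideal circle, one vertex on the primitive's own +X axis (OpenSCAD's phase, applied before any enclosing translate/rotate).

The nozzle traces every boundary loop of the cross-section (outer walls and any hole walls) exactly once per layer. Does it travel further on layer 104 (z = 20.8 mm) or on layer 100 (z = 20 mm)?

layer 100 (z = 20 mm)

Layer 104 (z = 20.8): the cube is absent (z outside [0, 20.5]); the cone at (10.5, 7.5) is not intersected at this z (z outside [5, 11.5]); the cube at (12, -1) (footprint 18.5×25) is included at this height (perimeter 87.00 mm); Merging all regions: only the 18.5×25 cube at (12, -1) is present, so the union is just that shape — boundary = 87.00 mm; the cube at (0, 8) is not intersected at this z (z outside [2.5, 14.5]); Taking the first minus the rest: none of the subtracted shapes is present at this height, so that combined region is unchanged — boundary = 87.00 mm. So its perimeter = 87.00 mm. Layer 100 (z = 20): the 10×21.5 cube contributes its full rectangle (perimeter 63.00 mm); the cone at (10.5, 7.5) is not intersected at this z (z outside [5, 11.5]); the 18.5×25 cube at (12, -1) contributes its full rectangle (perimeter 87.00 mm); Combining (union): the 2 present regions are separate (no shared area or edge), so areas and boundary lengths simply add and each stays a separate island — boundary = 150.00 mm; the cube at (0, 8) is absent (z outside [2.5, 14.5]); Subtracting the remaining from the first: none of the subtracted shapes is present at this height, so that combined region is unchanged — boundary = 150.00 mm. So its perimeter = 150.00 mm. Layer 100 is larger (150.00 vs 87.00 mm).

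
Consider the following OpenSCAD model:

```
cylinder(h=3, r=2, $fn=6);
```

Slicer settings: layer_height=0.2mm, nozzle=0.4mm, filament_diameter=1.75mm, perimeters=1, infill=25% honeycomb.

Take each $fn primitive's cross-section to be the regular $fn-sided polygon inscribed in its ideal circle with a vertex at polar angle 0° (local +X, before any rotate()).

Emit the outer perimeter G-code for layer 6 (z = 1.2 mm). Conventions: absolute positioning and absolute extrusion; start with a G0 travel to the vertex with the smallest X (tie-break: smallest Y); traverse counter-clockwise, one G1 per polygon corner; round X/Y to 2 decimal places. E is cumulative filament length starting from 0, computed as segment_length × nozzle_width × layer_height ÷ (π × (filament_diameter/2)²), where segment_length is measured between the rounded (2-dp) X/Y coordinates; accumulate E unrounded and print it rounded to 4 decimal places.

At z = 1.2 mm: the cylinder: section is a regular 6-gon, circumradius r=2. The outline is a single polygon with 6 vertices. Extrusion per mm of travel: 0.4 × 0.2 / (π × 0.875²) = 0.033260. Accumulating E over each segment gives final E = 0.3989.

G0 X-2.00 Y0.00 Z1.20
G1 X-1.00 Y-1.73 E0.0665
G1 X1.00 Y-1.73 E0.1330
G1 X2.00 Y0.00 E0.1994
G1 X1.00 Y1.73 E0.2659
G1 X-1.00 Y1.73 E0.3324
G1 X-2.00 Y0.00 E0.3989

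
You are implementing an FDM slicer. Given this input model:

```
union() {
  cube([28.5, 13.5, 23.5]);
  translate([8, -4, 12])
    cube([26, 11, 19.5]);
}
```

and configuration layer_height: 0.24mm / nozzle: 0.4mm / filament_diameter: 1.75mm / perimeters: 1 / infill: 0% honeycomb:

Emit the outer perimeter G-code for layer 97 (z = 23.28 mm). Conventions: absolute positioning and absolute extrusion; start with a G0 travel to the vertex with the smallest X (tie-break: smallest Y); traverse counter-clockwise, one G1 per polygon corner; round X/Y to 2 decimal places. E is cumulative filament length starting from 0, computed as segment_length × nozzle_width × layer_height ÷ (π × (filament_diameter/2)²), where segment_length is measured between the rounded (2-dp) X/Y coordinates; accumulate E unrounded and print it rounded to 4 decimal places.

G0 X0.00 Y0.00 Z23.28
G1 X8.00 Y0.00 E0.3193
G1 X8.00 Y-4.00 E0.4789
G1 X34.00 Y-4.00 E1.5167
G1 X34.00 Y7.00 E1.9557
G1 X28.50 Y7.00 E2.1752
G1 X28.50 Y13.50 E2.4346
G1 X0.00 Y13.50 E3.5721
G1 X0.00 Y0.00 E4.1110

At z = 23.28 mm: the 28.5×13.5 cube contributes its full rectangle; the 26×11 cube at (8, -4) contributes its full rectangle; Taking the union: the regions partially overlap (shared area 143.50 mm²), so overlapping operands fuse into one piece — 1 connected region. The outline is a single polygon with 8 vertices. Extrusion per mm of travel: 0.4 × 0.24 / (π × 0.875²) = 0.039912. Accumulating E over each segment gives final E = 4.1110.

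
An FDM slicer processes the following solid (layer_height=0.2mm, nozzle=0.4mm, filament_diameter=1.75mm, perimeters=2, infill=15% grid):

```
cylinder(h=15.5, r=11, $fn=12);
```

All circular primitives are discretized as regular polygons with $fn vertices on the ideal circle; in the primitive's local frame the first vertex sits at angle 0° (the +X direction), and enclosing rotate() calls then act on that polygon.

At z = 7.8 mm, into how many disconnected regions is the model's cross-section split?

1

At z = 7.8 mm: the cylinder: section is a regular 12-gon, circumradius r=11. The result has 1 disconnected region.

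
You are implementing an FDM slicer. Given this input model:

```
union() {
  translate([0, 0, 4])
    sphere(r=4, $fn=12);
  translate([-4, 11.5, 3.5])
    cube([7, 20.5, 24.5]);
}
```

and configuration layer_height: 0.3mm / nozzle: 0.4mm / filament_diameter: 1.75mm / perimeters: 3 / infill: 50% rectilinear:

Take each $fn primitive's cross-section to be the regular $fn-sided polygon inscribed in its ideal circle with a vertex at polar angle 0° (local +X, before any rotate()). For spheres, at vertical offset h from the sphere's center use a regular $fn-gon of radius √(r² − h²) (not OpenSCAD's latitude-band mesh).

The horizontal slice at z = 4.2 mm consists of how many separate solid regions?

At z = 4.2 mm: the r=4 sphere contributes a regular 12-gon of circumradius √(4²−0.2²) = 3.995; the cube at (-4, 11.5) (footprint 7×20.5) is included at this height; Combining (union): the 2 present regions are separate (no shared area or edge), so areas and boundary lengths simply add and each stays a separate island — 2 connected regions. The result has 2 disconnected regions.

2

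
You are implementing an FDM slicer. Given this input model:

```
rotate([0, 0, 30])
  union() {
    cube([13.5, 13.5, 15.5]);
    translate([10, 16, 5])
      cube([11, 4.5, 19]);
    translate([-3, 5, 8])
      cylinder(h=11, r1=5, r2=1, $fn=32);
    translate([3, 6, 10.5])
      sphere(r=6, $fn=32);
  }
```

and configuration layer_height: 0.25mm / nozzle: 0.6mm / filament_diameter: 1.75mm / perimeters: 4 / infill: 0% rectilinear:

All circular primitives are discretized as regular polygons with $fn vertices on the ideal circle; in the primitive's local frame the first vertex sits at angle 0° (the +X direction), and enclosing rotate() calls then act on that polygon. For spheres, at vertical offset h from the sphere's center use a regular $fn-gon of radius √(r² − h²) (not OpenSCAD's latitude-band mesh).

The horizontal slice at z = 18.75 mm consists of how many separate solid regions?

At z = 18.75 mm: the cube is not intersected at this z (z outside [0, 15.5]); the cube at (10, 16) (footprint 11×4.5) is included at this height; the cone at (-3, 5) contributes a regular 32-gon of circumradius 1.091 (interpolated between r1=5 and r2=1 at t=0.977); the sphere at (3, 6) is not intersected at this z (|z−center|=8.250 > r=6); Taking the union: the 2 present regions are separate (no shared area or edge), so areas and boundary lengths simply add and each stays a separate island — 2 connected regions; (whole slice rotated 30° about Z — lengths, areas and connectivity unchanged). The result has 2 disconnected regions.

2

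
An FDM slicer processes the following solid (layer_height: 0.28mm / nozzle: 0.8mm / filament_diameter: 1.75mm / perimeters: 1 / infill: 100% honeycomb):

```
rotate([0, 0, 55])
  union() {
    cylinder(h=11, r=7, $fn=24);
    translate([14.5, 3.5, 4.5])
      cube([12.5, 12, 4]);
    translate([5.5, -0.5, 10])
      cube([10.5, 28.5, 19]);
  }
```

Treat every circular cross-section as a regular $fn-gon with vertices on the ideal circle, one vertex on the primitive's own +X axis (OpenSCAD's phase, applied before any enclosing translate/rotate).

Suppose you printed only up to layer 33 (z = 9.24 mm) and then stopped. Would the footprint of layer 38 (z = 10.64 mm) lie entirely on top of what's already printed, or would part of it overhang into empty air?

part overhangs

Compare the two slices. At z = 9.24: the cylinder: section is a regular 24-gon, circumradius r=7 (area = (24/2)·7.000²·sin(360°/24) = 152.19 mm²); the cube at (14.5, 3.5) does not reach this height (z outside [4.5, 8.5]); the cube at (5.5, -0.5) is not intersected at this z (z outside [10, 29]); Taking the union: only the r=7 cylinder is present, so the union is just that shape — area = 152.19 mm²; (rotated 55° about Z; rotation is an isometry so areas/perimeters/island counts are preserved). At z = 10.64: the cylinder: section is a regular 24-gon, circumradius r=7 (area = (24/2)·7.000²·sin(360°/24) = 152.19 mm²); the cube at (14.5, 3.5) does not reach this height (z outside [4.5, 8.5]); the cube at (5.5, -0.5) is present — its section is the full 10.5×28.5 rectangle (area 299.25 mm²); Merging all regions: the regions partially overlap — summed areas 451.44 mm² minus the doubly-counted overlap 4.98 mm² gives 446.46 mm² — area = 446.46 mm²; (rotated 55° about Z; rotation is an isometry so areas/perimeters/island counts are preserved). Checking containment: at z = 10.64 the cross-section extends beyond the z = 9.24 cross-section by about 294.27 mm².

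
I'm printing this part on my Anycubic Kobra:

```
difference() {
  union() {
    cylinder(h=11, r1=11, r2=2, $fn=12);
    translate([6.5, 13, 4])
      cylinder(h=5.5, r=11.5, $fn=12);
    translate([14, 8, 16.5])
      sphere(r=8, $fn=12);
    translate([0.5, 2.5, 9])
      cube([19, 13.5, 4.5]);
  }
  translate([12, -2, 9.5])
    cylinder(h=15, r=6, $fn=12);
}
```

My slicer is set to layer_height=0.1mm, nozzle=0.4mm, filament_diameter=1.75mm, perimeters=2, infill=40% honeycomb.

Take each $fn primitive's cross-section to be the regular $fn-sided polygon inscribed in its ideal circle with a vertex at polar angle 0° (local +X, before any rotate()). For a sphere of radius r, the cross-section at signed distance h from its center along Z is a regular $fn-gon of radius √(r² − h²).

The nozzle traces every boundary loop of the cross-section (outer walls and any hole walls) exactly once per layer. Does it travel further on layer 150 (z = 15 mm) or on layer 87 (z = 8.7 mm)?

layer 87 (z = 8.7 mm)

Layer 150 (z = 15): the cone is not intersected at this z (z outside [0, 11]); the cylinder at (6.5, 13) is absent (z outside [4, 9.5]); the r=8 sphere at (14, 8) slices to a regular 12-gon of circumradius 7.858 (√(r²−h²) with h=1.5 from center) (perimeter = 2·12·7.858·sin(180°/12) = 48.81 mm); the cube at (0.5, 2.5) does not reach this height (z outside [9, 13.5]); Taking the union: only the r=8 sphere at (14, 8) is present, so the union is just that shape — boundary = 48.81 mm; the cylinder at (12, -2): section is a regular 12-gon, circumradius r=6 (perimeter = 2·12·6.000·sin(180°/12) = 37.27 mm); Taking the first minus the rest: starting from that combined region, the r=6 cylinder at (12, -2) partially overlaps it — only the 20.11 mm² overlap (of its 108.00 mm²) is removed, clipping the outline — boundary = 49.24 mm. So its perimeter = 49.24 mm. Layer 87 (z = 8.7): the cone contributes a regular 12-gon of circumradius 3.882 (interpolated between r1=11 and r2=2 at t=0.791) (perimeter = 2·12·3.882·sin(180°/12) = 24.11 mm); the cylinder at (6.5, 13): section is a regular 12-gon, circumradius r=11.5 (perimeter = 2·12·11.500·sin(180°/12) = 71.43 mm); the sphere at (14, 8): section is a regular 12-gon, circumradius = √(r²−h²) = √(8²−7.8²) = 1.778 (perimeter = 2·12·1.778·sin(180°/12) = 11.04 mm); the cube at (0.5, 2.5) does not reach this height (z outside [9, 13.5]); Combining (union): the regions partially overlap (shared area 10.80 mm²), so the edge portions inside another operand are dropped and the merged outline is re-measured after clipping — boundary = 88.93 mm; the cylinder at (12, -2) is not intersected at this z (z outside [9.5, 24.5]); Taking the first minus the rest: none of the subtracted shapes is present at this height, so that combined region is unchanged — boundary = 88.93 mm. So its perimeter = 88.93 mm. Layer 87 is larger (88.93 vs 49.24 mm).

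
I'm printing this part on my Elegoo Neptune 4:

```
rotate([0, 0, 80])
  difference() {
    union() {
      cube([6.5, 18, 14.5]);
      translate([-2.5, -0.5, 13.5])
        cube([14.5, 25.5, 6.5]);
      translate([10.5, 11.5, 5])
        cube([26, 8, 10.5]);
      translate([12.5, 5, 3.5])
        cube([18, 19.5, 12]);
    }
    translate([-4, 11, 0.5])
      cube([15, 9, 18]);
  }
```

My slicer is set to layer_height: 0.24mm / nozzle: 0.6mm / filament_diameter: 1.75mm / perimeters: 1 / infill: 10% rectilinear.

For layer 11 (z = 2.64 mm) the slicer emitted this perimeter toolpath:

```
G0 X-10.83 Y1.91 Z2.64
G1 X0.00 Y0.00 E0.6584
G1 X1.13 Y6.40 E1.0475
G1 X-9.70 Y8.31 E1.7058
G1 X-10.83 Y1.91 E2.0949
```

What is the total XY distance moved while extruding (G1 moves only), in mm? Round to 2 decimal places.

34.99 mm

Sum the Euclidean lengths of each G1 segment: total = 34.99 mm.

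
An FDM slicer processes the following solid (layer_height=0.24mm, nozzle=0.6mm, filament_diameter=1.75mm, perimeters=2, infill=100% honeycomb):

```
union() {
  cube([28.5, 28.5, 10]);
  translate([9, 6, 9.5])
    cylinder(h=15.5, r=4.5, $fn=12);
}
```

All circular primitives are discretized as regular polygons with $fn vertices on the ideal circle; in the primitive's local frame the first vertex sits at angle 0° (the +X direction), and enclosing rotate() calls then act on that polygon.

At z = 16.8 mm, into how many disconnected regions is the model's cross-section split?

1

At z = 16.8 mm: the cube is not intersected at this z (z outside [0, 10]); the r=4.5 cylinder at (9, 6) contributes a regular 12-gon of circumradius 4.5; Merging all regions: only the r=4.5 cylinder at (9, 6) is present, so the union is just that shape — 1 connected region. The result has 1 disconnected region.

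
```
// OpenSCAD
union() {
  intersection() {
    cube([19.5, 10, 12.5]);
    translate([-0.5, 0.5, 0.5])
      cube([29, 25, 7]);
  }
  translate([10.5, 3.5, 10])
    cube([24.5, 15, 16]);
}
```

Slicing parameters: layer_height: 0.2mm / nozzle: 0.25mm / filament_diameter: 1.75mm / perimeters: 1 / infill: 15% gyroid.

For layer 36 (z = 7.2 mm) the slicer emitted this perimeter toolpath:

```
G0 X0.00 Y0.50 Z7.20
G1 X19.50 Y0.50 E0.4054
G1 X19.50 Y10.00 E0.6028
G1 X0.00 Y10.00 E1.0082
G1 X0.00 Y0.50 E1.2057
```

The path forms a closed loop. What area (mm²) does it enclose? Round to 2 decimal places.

Apply the shoelace formula to the sequence of (X, Y) vertices; enclosed area = 185.25 mm².

185.25 mm²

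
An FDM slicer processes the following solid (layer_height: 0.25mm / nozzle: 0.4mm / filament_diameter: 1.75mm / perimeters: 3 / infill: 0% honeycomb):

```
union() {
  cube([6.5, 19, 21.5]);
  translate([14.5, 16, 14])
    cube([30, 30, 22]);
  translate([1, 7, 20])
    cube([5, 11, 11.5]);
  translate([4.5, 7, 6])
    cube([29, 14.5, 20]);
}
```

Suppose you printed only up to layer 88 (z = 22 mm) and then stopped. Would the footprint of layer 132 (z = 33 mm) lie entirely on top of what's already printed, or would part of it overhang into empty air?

entirely on top

Compare the two slices. At z = 22: the cube is absent (z outside [0, 21.5]); the 30×30 cube at (14.5, 16) contributes its full rectangle (area 900.00 mm²); the 5×11 cube at (1, 7) contributes its full rectangle (area 55.00 mm²); the 29×14.5 cube at (4.5, 7) contributes its full rectangle (area 420.50 mm²); Merging all regions: the regions partially overlap — summed areas 1375.50 mm² minus the doubly-counted overlap 121.00 mm² gives 1254.50 mm² — area = 1254.50 mm². At z = 33: the cube does not reach this height (z outside [0, 21.5]); the cube at (14.5, 16) is present — its section is the full 30×30 rectangle (area 900.00 mm²); the cube at (1, 7) is not intersected at this z (z outside [20, 31.5]); the cube at (4.5, 7) does not reach this height (z outside [6, 26]); Taking the union: only the 30×30 cube at (14.5, 16) is present, so the union is just that shape — area = 900.00 mm². Checking containment: the cross-section at z = 33 is a subset of the cross-section at z = 22.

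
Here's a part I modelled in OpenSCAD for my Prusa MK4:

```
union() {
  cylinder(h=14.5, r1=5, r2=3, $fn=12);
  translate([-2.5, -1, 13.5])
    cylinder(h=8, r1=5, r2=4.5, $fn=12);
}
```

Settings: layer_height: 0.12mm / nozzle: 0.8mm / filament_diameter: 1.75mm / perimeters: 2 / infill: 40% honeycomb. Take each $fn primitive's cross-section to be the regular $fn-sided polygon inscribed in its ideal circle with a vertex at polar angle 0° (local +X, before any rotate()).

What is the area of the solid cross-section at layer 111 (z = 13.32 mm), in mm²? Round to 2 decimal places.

At z = 13.32 mm: the cone contributes a regular 12-gon of circumradius 3.163 (interpolated between r1=5 and r2=3 at t=0.919) (area = (12/2)·3.163²·sin(360°/12) = 30.01 mm²); the cone at (-2.5, -1) is not intersected at this z (z outside [13.5, 21.5]); Taking the union: only the cone is present, so the union is just that shape — area = 30.01 mm². Overall, the cross-section is a single solid region. Net area = 30.01 mm².

30.01 mm²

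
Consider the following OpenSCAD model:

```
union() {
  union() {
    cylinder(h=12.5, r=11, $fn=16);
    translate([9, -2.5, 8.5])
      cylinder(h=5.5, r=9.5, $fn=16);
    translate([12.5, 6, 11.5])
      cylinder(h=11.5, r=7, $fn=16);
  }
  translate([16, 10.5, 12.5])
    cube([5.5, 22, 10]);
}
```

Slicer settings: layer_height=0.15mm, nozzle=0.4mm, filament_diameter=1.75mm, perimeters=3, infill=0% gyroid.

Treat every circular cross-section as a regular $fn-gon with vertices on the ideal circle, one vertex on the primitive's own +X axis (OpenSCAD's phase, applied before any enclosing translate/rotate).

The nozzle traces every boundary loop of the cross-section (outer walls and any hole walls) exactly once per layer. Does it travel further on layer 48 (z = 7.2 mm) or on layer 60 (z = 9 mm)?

Layer 48 (z = 7.2): the cylinder: section is a regular 16-gon, circumradius r=11 (perimeter = 2·16·11.000·sin(180°/16) = 68.67 mm); the cylinder at (9, -2.5) does not reach this height (z outside [8.5, 14]); the cylinder at (12.5, 6) is absent (z outside [11.5, 23]); Combining (union): only the r=11 cylinder is present, so the union is just that shape — boundary = 68.67 mm; the cube at (16, 10.5) is not intersected at this z (z outside [12.5, 22.5]); Taking the union: only that combined region is present, so the union is just that shape — boundary = 68.67 mm. So its perimeter = 68.67 mm. Layer 60 (z = 9): the r=11 cylinder gives a regular 16-gon of circumradius 11 (constant along its height) (perimeter = 2·16·11.000·sin(180°/16) = 68.67 mm); the r=9.5 cylinder at (9, -2.5) contributes a regular 16-gon of circumradius 9.5 (perimeter = 2·16·9.500·sin(180°/16) = 59.31 mm); the cylinder at (12.5, 6) is absent (z outside [11.5, 23]); Taking the union: the regions partially overlap (shared area 138.60 mm²), so the edge portions inside another operand are dropped and the merged outline is re-measured after clipping — boundary = 83.75 mm; the cube at (16, 10.5) is not intersected at this z (z outside [12.5, 22.5]); Merging all regions: only the result so far is present, so the union is just that shape — boundary = 83.75 mm. So its perimeter = 83.75 mm. Layer 60 is larger (83.75 vs 68.67 mm).

layer 60 (z = 9 mm)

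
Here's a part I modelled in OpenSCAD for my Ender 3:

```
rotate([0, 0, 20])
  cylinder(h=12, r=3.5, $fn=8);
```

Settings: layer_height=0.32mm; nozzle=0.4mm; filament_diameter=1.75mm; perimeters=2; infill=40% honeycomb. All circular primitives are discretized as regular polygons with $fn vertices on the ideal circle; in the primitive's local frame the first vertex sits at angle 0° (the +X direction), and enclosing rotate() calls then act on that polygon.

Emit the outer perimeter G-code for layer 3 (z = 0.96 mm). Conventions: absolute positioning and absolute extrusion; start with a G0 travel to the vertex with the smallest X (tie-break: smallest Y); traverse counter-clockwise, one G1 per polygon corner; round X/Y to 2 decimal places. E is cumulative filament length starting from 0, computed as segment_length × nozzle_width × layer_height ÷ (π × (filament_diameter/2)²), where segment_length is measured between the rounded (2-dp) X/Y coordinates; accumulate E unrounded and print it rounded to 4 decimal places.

G0 X-3.29 Y-1.20 Z0.96
G1 X-1.48 Y-3.17 E0.1424
G1 X1.20 Y-3.29 E0.2851
G1 X3.17 Y-1.48 E0.4275
G1 X3.29 Y1.20 E0.5703
G1 X1.48 Y3.17 E0.7126
G1 X-1.20 Y3.29 E0.8554
G1 X-3.17 Y1.48 E0.9978
G1 X-3.29 Y-1.20 E1.1405

At z = 0.96 mm: the r=3.5 cylinder contributes a regular 8-gon of circumradius 3.5; (whole slice rotated 20° about Z — lengths, areas and connectivity unchanged). The outline is a single polygon with 8 vertices. Extrusion per mm of travel: 0.4 × 0.32 / (π × 0.875²) = 0.053216. Accumulating E over each segment gives final E = 1.1405.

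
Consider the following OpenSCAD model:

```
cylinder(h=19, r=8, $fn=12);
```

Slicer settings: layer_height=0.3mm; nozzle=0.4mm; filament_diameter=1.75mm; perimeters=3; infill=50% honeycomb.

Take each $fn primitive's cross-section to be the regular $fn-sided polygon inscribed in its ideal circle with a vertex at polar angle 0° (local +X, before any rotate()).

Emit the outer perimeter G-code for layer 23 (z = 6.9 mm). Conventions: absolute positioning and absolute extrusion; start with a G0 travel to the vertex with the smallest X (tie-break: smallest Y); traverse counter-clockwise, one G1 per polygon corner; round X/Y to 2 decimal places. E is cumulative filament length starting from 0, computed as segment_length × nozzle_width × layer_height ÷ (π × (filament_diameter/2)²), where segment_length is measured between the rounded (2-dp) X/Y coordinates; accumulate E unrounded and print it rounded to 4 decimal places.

G0 X-8.00 Y0.00 Z6.90
G1 X-6.93 Y-4.00 E0.2066
G1 X-4.00 Y-6.93 E0.4133
G1 X0.00 Y-8.00 E0.6199
G1 X4.00 Y-6.93 E0.8265
G1 X6.93 Y-4.00 E1.0332
G1 X8.00 Y0.00 E1.2398
G1 X6.93 Y4.00 E1.4463
G1 X4.00 Y6.93 E1.6531
G1 X0.00 Y8.00 E1.8596
G1 X-4.00 Y6.93 E2.0662
G1 X-6.93 Y4.00 E2.2730
G1 X-8.00 Y0.00 E2.4795

At z = 6.9 mm: the cylinder: section is a regular 12-gon, circumradius r=8. The outline is a single polygon with 12 vertices. Extrusion per mm of travel: 0.4 × 0.3 / (π × 0.875²) = 0.049890. Accumulating E over each segment gives final E = 2.4795.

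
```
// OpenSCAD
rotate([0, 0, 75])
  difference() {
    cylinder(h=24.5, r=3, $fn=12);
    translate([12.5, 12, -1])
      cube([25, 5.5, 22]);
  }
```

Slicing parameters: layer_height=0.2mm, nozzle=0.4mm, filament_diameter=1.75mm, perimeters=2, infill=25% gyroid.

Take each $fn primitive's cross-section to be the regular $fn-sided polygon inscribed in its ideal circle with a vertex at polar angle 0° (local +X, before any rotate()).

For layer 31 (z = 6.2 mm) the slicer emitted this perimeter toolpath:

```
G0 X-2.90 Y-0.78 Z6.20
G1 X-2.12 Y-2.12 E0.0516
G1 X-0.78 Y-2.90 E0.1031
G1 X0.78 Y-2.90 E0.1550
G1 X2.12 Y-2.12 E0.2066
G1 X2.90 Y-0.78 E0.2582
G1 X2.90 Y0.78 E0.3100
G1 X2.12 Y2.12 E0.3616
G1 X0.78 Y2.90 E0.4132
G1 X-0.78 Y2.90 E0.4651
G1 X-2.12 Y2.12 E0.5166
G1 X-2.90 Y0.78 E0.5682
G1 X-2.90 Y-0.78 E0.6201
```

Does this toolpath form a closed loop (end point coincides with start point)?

yes

Start point (G0): (-2.90, -0.78). End point (last G1): the path returns to the start — closed.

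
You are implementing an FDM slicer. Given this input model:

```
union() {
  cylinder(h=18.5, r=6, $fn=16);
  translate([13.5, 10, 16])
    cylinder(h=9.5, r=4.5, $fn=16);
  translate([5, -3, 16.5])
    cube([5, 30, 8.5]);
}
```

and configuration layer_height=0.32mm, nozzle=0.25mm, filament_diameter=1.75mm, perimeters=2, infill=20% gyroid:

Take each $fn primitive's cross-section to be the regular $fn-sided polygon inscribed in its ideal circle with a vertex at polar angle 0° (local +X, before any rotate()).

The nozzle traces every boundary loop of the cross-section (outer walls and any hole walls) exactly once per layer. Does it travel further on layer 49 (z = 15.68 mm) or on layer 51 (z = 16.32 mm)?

Layer 49 (z = 15.68): the r=6 cylinder contributes a regular 16-gon of circumradius 6 (perimeter = 2·16·6.000·sin(180°/16) = 37.46 mm); the cylinder at (13.5, 10) is not intersected at this z (z outside [16, 25.5]); the cube at (5, -3) does not reach this height (z outside [16.5, 25]); Taking the union: only the r=6 cylinder is present, so the union is just that shape — boundary = 37.46 mm. So its perimeter = 37.46 mm. Layer 51 (z = 16.32): the r=6 cylinder gives a regular 16-gon of circumradius 6 (constant along its height) (perimeter = 2·16·6.000·sin(180°/16) = 37.46 mm); the cylinder at (13.5, 10): section is a regular 16-gon, circumradius r=4.5 (perimeter = 2·16·4.500·sin(180°/16) = 28.09 mm); the cube at (5, -3) is absent (z outside [16.5, 25]); Combining (union): the 2 present regions are separate (no shared area or edge), so areas and boundary lengths simply add and each stays a separate island — boundary = 65.55 mm. So its perimeter = 65.55 mm. Layer 51 is larger (65.55 vs 37.46 mm).

layer 51 (z = 16.32 mm)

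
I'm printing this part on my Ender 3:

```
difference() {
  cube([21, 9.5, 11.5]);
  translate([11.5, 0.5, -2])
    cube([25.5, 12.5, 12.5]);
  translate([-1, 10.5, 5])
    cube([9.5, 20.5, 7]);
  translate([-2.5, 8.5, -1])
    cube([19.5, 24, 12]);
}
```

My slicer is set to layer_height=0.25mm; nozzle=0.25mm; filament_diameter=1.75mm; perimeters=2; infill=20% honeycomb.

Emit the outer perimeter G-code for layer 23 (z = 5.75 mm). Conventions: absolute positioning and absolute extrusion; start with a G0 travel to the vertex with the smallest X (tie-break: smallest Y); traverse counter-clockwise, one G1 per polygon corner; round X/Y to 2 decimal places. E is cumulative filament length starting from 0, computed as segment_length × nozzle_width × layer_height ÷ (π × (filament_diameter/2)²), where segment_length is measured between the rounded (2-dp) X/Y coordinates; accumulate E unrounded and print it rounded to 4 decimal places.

G0 X0.00 Y0.00 Z5.75
G1 X21.00 Y0.00 E0.5457
G1 X21.00 Y0.50 E0.5587
G1 X11.50 Y0.50 E0.8055
G1 X11.50 Y8.50 E1.0134
G1 X0.00 Y8.50 E1.3122
G1 X0.00 Y0.00 E1.5331

At z = 5.75 mm: the cube is present — its section is the full 21×9.5 rectangle; the cube at (11.5, 0.5) (footprint 25.5×12.5) is included at this height; the 9.5×20.5 cube at (-1, 10.5) contributes its full rectangle; the cube at (-2.5, 8.5) (footprint 19.5×24) is included at this height; After the difference (first − rest): starting from the 21×9.5 cube, the 25.5×12.5 cube at (11.5, 0.5) partially overlaps it — only the 85.50 mm² overlap (of its 318.75 mm²) is removed, clipping the outline; the 9.5×20.5 cube at (-1, 10.5) misses the remaining region (no effect); the 19.5×24 cube at (-2.5, 8.5) partially overlaps it — only the 11.50 mm² overlap (of its 468.00 mm²) is removed, clipping the outline — 1 connected region. The outline is a single polygon with 6 vertices. Extrusion per mm of travel: 0.25 × 0.25 / (π × 0.875²) = 0.025984. Accumulating E over each segment gives final E = 1.5331.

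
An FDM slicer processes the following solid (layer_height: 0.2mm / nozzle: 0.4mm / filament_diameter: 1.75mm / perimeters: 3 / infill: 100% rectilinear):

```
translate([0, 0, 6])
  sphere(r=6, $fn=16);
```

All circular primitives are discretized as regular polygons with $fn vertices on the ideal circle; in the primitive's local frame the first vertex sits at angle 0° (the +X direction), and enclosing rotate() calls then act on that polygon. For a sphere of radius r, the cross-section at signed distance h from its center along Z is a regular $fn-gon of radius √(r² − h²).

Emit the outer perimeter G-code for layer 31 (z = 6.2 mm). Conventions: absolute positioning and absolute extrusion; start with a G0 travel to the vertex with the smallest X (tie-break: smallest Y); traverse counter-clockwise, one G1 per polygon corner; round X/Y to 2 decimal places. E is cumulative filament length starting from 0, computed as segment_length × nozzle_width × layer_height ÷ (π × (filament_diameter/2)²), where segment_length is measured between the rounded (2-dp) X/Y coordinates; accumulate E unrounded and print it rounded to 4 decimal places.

At z = 6.2 mm: the sphere: section is a regular 16-gon, circumradius = √(r²−h²) = √(6²−0.2²) = 5.997. The outline is a single polygon with 16 vertices. Extrusion per mm of travel: 0.4 × 0.2 / (π × 0.875²) = 0.033260. Accumulating E over each segment gives final E = 1.2451.

G0 X-6.00 Y0.00 Z6.20
G1 X-5.54 Y-2.29 E0.0777
G1 X-4.24 Y-4.24 E0.1556
G1 X-2.29 Y-5.54 E0.2336
G1 X0.00 Y-6.00 E0.3113
G1 X2.29 Y-5.54 E0.3890
G1 X4.24 Y-4.24 E0.4669
G1 X5.54 Y-2.29 E0.5449
G1 X6.00 Y0.00 E0.6225
G1 X5.54 Y2.29 E0.7002
G1 X4.24 Y4.24 E0.7782
G1 X2.29 Y5.54 E0.8561
G1 X0.00 Y6.00 E0.9338
G1 X-2.29 Y5.54 E1.0115
G1 X-4.24 Y4.24 E1.0895
G1 X-5.54 Y2.29 E1.1674
G1 X-6.00 Y0.00 E1.2451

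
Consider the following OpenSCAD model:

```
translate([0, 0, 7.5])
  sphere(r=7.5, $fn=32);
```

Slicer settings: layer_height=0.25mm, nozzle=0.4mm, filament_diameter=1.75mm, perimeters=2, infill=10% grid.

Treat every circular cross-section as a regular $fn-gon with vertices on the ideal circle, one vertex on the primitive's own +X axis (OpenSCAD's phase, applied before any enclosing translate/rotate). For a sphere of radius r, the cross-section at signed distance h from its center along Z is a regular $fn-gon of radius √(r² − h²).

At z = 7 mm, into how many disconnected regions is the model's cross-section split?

At z = 7 mm: the sphere: section is a regular 32-gon, circumradius = √(r²−h²) = √(7.5²−0.5²) = 7.483. The result has 1 disconnected region.

1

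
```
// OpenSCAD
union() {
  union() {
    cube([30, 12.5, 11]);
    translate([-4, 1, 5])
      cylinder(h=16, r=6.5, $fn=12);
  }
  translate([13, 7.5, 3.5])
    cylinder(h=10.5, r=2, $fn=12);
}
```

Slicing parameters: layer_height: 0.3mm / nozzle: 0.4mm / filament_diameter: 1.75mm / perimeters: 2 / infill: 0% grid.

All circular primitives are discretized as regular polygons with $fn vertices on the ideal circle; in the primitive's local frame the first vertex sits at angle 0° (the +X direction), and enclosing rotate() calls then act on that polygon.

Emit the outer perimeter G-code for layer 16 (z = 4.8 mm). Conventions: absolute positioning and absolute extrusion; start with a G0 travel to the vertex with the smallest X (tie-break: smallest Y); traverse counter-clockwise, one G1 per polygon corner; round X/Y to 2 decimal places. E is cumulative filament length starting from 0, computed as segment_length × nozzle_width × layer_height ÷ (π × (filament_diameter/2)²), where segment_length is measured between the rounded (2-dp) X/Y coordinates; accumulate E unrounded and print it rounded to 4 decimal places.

G0 X0.00 Y0.00 Z4.80
G1 X30.00 Y0.00 E1.4967
G1 X30.00 Y12.50 E2.1203
G1 X0.00 Y12.50 E3.6170
G1 X0.00 Y0.00 E4.2407

At z = 4.8 mm: the 30×12.5 cube contributes its full rectangle; the cylinder at (-4, 1) is absent (z outside [5, 21]); Taking the union: only the 30×12.5 cube is present, so the union is just that shape — 1 connected region; the r=2 cylinder at (13, 7.5) gives a regular 12-gon of circumradius 2 (constant along its height); Taking the union: the r=2 cylinder at (13, 7.5) lies entirely inside that combined region, so the union is just that combined region — 1 connected region. The outline is a single polygon with 4 vertices. Extrusion per mm of travel: 0.4 × 0.3 / (π × 0.875²) = 0.049890. Accumulating E over each segment gives final E = 4.2407.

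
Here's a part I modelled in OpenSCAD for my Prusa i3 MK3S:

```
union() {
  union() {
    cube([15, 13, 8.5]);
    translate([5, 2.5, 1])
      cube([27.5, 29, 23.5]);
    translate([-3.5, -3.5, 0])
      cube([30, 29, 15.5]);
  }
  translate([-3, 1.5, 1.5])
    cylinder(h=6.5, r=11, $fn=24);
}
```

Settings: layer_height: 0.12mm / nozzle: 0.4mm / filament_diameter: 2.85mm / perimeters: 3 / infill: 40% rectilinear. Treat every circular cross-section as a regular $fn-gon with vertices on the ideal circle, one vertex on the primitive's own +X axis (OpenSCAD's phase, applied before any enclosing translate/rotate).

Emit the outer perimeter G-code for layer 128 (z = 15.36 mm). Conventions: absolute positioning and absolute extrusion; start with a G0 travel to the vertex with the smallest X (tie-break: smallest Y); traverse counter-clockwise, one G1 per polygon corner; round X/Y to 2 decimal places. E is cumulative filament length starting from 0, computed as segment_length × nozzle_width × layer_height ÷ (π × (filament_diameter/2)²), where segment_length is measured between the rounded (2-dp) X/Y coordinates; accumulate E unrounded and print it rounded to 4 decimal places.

G0 X-3.50 Y-3.50 Z15.36
G1 X26.50 Y-3.50 E0.2257
G1 X26.50 Y2.50 E0.2709
G1 X32.50 Y2.50 E0.3160
G1 X32.50 Y31.50 E0.5342
G1 X5.00 Y31.50 E0.7411
G1 X5.00 Y25.50 E0.7863
G1 X-3.50 Y25.50 E0.8502
G1 X-3.50 Y-3.50 E1.0684

At z = 15.36 mm: the cube is absent (z outside [0, 8.5]); the 27.5×29 cube at (5, 2.5) contributes its full rectangle; the 30×29 cube at (-3.5, -3.5) contributes its full rectangle; Combining (union): the regions partially overlap (shared area 494.50 mm²), so overlapping operands fuse into one piece — 1 connected region; the cylinder at (-3, 1.5) does not reach this height (z outside [1.5, 8]); Merging all regions: only that combined region is present, so the union is just that shape — 1 connected region. The outline is a single polygon with 8 vertices. Extrusion per mm of travel: 0.4 × 0.12 / (π × 1.425²) = 0.007524. Accumulating E over each segment gives final E = 1.0684.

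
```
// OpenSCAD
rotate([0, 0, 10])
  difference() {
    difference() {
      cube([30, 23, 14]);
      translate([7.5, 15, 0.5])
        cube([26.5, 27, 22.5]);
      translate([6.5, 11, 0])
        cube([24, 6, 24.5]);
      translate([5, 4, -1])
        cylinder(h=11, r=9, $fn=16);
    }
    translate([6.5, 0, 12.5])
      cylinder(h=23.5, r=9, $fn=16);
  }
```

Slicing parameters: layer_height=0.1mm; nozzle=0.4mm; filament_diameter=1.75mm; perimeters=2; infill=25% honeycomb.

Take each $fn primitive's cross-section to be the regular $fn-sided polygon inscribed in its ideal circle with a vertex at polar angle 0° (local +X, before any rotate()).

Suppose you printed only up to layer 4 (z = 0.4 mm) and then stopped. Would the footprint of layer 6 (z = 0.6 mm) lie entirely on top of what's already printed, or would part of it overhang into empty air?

Compare the two slices. At z = 0.4: the cube is present — its section is the full 30×23 rectangle (area 690.00 mm²); the cube at (7.5, 15) is not intersected at this z (z outside [0.5, 23]); the 24×6 cube at (6.5, 11) contributes its full rectangle (area 144.00 mm²); the r=9 cylinder at (5, 4) contributes a regular 16-gon of circumradius 9 (area = (16/2)·9.000²·sin(360°/16) = 247.98 mm²); Taking the first minus the rest: starting from the 30×23 cube (690.00 mm²), the 24×6 cube at (6.5, 11) partially overlaps it — only the 141.00 mm² overlap (of its 144.00 mm²) is removed, clipping the outline; the r=9 cylinder at (5, 4) partially overlaps it — only the 154.05 mm² overlap (of its 247.98 mm²) is removed, clipping the outline — area = 394.95 mm²; the cylinder at (6.5, 0) is not intersected at this z (z outside [12.5, 36]); After the difference (first − rest): none of the subtracted shapes is present at this height, so that combined region is unchanged — area = 394.95 mm²; (rotated 10° about Z; rotation is an isometry so areas/perimeters/island counts are preserved). At z = 0.6: the cube is present — its section is the full 30×23 rectangle (area 690.00 mm²); the 26.5×27 cube at (7.5, 15) contributes its full rectangle (area 715.50 mm²); the cube at (6.5, 11) (footprint 24×6) is included at this height (area 144.00 mm²); the r=9 cylinder at (5, 4) contributes a regular 16-gon of circumradius 9 (area = (16/2)·9.000²·sin(360°/16) = 247.98 mm²); Taking the first minus the rest: starting from the 30×23 cube (690.00 mm²), the 26.5×27 cube at (7.5, 15) partially overlaps it — only the 180.00 mm² overlap (of its 715.50 mm²) is removed, clipping the outline; the 24×6 cube at (6.5, 11) partially overlaps it — only the 96.00 mm² overlap (of its 144.00 mm²) is removed, clipping the outline; the r=9 cylinder at (5, 4) partially overlaps it — only the 154.05 mm² overlap (of its 247.98 mm²) is removed, clipping the outline — area = 259.95 mm²; the cylinder at (6.5, 0) is absent (z outside [12.5, 36]); Taking the first minus the rest: none of the subtracted shapes is present at this height, so that combined region is unchanged — area = 259.95 mm²; (rotated 10° about Z; rotation is an isometry so areas/perimeters/island counts are preserved). Checking containment: the cross-section at z = 0.6 is a subset of the cross-section at z = 0.4.

entirely on top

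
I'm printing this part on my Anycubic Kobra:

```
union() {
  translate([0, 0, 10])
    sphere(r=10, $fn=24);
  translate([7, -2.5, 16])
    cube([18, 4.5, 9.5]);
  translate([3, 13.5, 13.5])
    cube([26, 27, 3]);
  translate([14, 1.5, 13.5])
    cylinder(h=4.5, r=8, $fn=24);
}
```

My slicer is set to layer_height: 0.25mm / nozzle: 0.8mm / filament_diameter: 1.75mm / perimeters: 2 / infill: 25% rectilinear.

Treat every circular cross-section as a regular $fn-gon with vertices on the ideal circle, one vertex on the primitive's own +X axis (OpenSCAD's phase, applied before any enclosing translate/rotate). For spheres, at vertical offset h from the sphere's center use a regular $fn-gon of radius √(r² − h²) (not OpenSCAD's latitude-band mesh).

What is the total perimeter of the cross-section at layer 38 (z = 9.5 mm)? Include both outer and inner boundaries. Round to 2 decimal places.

At z = 9.5 mm: the r=10 sphere slices to a regular 24-gon of circumradius 9.987 (√(r²−h²) with h=0.5 from center) (perimeter = 2·24·9.987·sin(180°/24) = 62.57 mm); the cube at (7, -2.5) does not reach this height (z outside [16, 25.5]); the cube at (3, 13.5) is absent (z outside [13.5, 16.5]); the cylinder at (14, 1.5) is absent (z outside [13.5, 18]); Taking the union: only the r=10 sphere is present, so the union is just that shape — boundary = 62.57 mm. Overall, the cross-section is a single solid region. Total boundary length (outer) = 62.57 mm.

62.57 mm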